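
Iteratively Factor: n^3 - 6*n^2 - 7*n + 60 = (n - 5)*(n^2 - n - 12) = (n - 5)*(n + 3)*(n - 4)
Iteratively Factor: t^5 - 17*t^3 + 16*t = (t + 4)*(t^4 - 4*t^3 - t^2 + 4*t) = t*(t + 4)*(t^3 - 4*t^2 - t + 4) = t*(t - 4)*(t + 4)*(t^2 - 1) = t*(t - 4)*(t + 1)*(t + 4)*(t - 1)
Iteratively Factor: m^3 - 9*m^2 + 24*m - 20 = (m - 5)*(m^2 - 4*m + 4) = (m - 5)*(m - 2)*(m - 2)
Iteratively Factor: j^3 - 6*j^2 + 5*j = (j - 5)*(j^2 - j) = (j - 5)*(j - 1)*(j)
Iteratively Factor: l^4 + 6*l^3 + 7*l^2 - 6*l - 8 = (l - 1)*(l^3 + 7*l^2 + 14*l + 8) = (l - 1)*(l + 4)*(l^2 + 3*l + 2) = (l - 1)*(l + 2)*(l + 4)*(l + 1)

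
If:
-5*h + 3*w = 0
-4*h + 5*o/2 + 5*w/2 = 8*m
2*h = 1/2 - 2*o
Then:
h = 3*w/5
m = 5/64 - 7*w/40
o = 1/4 - 3*w/5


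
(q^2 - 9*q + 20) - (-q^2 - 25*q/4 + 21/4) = 2*q^2 - 11*q/4 + 59/4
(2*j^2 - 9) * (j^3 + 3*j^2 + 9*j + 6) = 2*j^5 + 6*j^4 + 9*j^3 - 15*j^2 - 81*j - 54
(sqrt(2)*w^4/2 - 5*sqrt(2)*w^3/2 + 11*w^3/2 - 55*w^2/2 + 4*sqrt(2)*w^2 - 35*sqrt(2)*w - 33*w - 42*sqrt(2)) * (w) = sqrt(2)*w^5/2 - 5*sqrt(2)*w^4/2 + 11*w^4/2 - 55*w^3/2 + 4*sqrt(2)*w^3 - 35*sqrt(2)*w^2 - 33*w^2 - 42*sqrt(2)*w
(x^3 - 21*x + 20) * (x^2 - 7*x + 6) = x^5 - 7*x^4 - 15*x^3 + 167*x^2 - 266*x + 120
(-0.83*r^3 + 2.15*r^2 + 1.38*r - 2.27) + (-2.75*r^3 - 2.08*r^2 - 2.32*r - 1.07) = -3.58*r^3 + 0.0699999999999998*r^2 - 0.94*r - 3.34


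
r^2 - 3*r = r*(r - 3)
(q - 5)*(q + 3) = q^2 - 2*q - 15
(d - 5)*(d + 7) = d^2 + 2*d - 35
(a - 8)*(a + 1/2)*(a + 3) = a^3 - 9*a^2/2 - 53*a/2 - 12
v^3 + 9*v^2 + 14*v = v*(v + 2)*(v + 7)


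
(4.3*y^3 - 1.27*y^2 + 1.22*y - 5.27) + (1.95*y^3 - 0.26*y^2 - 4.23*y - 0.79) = 6.25*y^3 - 1.53*y^2 - 3.01*y - 6.06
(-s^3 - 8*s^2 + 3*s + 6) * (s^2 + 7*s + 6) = -s^5 - 15*s^4 - 59*s^3 - 21*s^2 + 60*s + 36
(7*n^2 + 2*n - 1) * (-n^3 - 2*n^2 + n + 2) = -7*n^5 - 16*n^4 + 4*n^3 + 18*n^2 + 3*n - 2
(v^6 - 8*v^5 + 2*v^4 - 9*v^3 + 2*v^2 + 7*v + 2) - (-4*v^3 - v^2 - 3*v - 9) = v^6 - 8*v^5 + 2*v^4 - 5*v^3 + 3*v^2 + 10*v + 11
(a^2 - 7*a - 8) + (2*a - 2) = a^2 - 5*a - 10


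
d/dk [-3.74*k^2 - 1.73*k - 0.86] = -7.48*k - 1.73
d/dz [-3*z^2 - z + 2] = -6*z - 1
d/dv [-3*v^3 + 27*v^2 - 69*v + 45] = -9*v^2 + 54*v - 69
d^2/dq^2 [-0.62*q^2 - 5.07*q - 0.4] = -1.24000000000000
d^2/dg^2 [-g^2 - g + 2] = -2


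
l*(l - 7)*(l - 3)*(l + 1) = l^4 - 9*l^3 + 11*l^2 + 21*l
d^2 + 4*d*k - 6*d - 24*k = (d - 6)*(d + 4*k)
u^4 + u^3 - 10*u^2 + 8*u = u*(u - 2)*(u - 1)*(u + 4)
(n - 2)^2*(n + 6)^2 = n^4 + 8*n^3 - 8*n^2 - 96*n + 144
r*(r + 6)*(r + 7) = r^3 + 13*r^2 + 42*r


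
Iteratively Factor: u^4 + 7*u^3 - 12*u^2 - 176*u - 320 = (u - 5)*(u^3 + 12*u^2 + 48*u + 64) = (u - 5)*(u + 4)*(u^2 + 8*u + 16) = (u - 5)*(u + 4)^2*(u + 4)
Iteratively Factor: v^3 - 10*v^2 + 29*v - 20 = (v - 1)*(v^2 - 9*v + 20) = (v - 4)*(v - 1)*(v - 5)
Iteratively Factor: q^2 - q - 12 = (q - 4)*(q + 3)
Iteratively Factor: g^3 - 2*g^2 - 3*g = (g + 1)*(g^2 - 3*g) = (g - 3)*(g + 1)*(g)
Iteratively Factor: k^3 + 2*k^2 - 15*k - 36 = (k + 3)*(k^2 - k - 12) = (k - 4)*(k + 3)*(k + 3)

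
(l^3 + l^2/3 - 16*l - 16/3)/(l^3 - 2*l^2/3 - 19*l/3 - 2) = (l^2 - 16)/(l^2 - l - 6)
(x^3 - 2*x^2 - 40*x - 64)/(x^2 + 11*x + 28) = (x^2 - 6*x - 16)/(x + 7)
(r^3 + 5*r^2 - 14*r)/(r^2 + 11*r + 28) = r*(r - 2)/(r + 4)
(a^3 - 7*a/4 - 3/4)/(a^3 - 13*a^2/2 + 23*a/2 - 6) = (2*a^2 + 3*a + 1)/(2*(a^2 - 5*a + 4))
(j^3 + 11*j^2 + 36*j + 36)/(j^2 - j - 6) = (j^2 + 9*j + 18)/(j - 3)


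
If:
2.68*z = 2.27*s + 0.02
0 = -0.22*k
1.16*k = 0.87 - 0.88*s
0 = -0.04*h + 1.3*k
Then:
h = 0.00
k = 0.00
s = 0.99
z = 0.84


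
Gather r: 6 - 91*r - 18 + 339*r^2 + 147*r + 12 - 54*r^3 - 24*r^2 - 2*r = -54*r^3 + 315*r^2 + 54*r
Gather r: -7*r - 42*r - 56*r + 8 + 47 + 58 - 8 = 105 - 105*r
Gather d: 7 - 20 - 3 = -16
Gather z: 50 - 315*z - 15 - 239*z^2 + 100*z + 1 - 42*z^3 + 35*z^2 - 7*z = -42*z^3 - 204*z^2 - 222*z + 36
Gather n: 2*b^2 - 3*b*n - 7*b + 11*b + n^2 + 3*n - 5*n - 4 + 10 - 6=2*b^2 + 4*b + n^2 + n*(-3*b - 2)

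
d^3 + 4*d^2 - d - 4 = (d - 1)*(d + 1)*(d + 4)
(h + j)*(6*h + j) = 6*h^2 + 7*h*j + j^2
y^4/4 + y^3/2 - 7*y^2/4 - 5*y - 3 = (y/2 + 1)^2*(y - 3)*(y + 1)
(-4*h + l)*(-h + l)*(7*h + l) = 28*h^3 - 31*h^2*l + 2*h*l^2 + l^3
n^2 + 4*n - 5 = (n - 1)*(n + 5)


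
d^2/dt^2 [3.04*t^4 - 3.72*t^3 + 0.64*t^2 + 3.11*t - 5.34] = 36.48*t^2 - 22.32*t + 1.28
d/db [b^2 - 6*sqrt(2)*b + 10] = 2*b - 6*sqrt(2)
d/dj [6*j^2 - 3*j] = 12*j - 3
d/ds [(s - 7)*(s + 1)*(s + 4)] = 3*s^2 - 4*s - 31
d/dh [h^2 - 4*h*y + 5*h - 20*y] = 2*h - 4*y + 5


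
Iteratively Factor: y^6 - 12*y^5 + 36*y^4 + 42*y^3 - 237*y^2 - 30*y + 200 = (y - 5)*(y^5 - 7*y^4 + y^3 + 47*y^2 - 2*y - 40) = (y - 5)*(y + 2)*(y^4 - 9*y^3 + 19*y^2 + 9*y - 20) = (y - 5)^2*(y + 2)*(y^3 - 4*y^2 - y + 4) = (y - 5)^2*(y - 4)*(y + 2)*(y^2 - 1) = (y - 5)^2*(y - 4)*(y + 1)*(y + 2)*(y - 1)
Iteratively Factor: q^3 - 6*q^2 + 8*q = (q)*(q^2 - 6*q + 8) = q*(q - 4)*(q - 2)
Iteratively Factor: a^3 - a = (a)*(a^2 - 1) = a*(a + 1)*(a - 1)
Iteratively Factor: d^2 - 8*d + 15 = (d - 5)*(d - 3)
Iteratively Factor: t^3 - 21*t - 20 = (t - 5)*(t^2 + 5*t + 4) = (t - 5)*(t + 4)*(t + 1)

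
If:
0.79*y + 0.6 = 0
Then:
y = -0.76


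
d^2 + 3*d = d*(d + 3)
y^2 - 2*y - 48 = (y - 8)*(y + 6)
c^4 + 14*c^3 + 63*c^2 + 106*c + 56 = (c + 1)*(c + 2)*(c + 4)*(c + 7)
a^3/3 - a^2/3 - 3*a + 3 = (a/3 + 1)*(a - 3)*(a - 1)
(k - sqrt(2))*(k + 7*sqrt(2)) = k^2 + 6*sqrt(2)*k - 14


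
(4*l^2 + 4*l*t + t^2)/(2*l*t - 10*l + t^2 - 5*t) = (2*l + t)/(t - 5)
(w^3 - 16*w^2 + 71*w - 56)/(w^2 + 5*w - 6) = (w^2 - 15*w + 56)/(w + 6)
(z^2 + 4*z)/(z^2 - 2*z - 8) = z*(z + 4)/(z^2 - 2*z - 8)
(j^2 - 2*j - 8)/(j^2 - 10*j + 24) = (j + 2)/(j - 6)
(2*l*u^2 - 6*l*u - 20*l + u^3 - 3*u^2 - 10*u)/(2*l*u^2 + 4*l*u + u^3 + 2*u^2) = (u - 5)/u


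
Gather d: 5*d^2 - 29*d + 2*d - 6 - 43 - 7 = 5*d^2 - 27*d - 56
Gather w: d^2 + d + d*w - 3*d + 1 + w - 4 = d^2 - 2*d + w*(d + 1) - 3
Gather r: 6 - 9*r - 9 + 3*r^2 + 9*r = 3*r^2 - 3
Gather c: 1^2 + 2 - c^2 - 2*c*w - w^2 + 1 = -c^2 - 2*c*w - w^2 + 4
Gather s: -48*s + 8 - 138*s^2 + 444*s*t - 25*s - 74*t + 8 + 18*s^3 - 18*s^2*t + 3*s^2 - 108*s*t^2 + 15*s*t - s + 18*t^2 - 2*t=18*s^3 + s^2*(-18*t - 135) + s*(-108*t^2 + 459*t - 74) + 18*t^2 - 76*t + 16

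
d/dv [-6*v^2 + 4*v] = 4 - 12*v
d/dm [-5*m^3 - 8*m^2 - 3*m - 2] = -15*m^2 - 16*m - 3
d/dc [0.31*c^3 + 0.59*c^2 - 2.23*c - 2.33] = 0.93*c^2 + 1.18*c - 2.23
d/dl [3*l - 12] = 3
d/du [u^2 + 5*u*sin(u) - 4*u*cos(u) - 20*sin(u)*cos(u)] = 4*u*sin(u) + 5*u*cos(u) + 2*u + 5*sin(u) - 4*cos(u) - 20*cos(2*u)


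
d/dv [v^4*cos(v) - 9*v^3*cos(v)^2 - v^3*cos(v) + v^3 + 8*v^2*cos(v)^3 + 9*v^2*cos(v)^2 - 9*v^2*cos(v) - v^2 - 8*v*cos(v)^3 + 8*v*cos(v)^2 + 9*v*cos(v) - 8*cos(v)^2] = -v^4*sin(v) + v^3*sin(v) + 9*v^3*sin(2*v) + 4*v^3*cos(v) + 3*v^2*sin(v) - 9*v^2*sin(2*v) - 6*v^2*sin(3*v) - 3*v^2*cos(v) - 27*v^2*cos(2*v)/2 - 21*v^2/2 - 3*v*sin(v) - 8*v*sin(2*v) + 6*v*sin(3*v) - 6*v*cos(v) + 9*v*cos(2*v) + 4*v*cos(3*v) + 7*v + 8*sin(2*v) + 3*cos(v) + 4*cos(2*v) - 2*cos(3*v) + 4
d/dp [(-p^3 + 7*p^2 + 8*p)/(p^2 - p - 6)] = (-p^4 + 2*p^3 + 3*p^2 - 84*p - 48)/(p^4 - 2*p^3 - 11*p^2 + 12*p + 36)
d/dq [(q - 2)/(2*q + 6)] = 5/(2*(q + 3)^2)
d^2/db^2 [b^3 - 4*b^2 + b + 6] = 6*b - 8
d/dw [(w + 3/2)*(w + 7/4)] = 2*w + 13/4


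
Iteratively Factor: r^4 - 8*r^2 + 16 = (r - 2)*(r^3 + 2*r^2 - 4*r - 8) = (r - 2)^2*(r^2 + 4*r + 4) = (r - 2)^2*(r + 2)*(r + 2)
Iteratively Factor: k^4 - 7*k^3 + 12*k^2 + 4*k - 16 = (k - 2)*(k^3 - 5*k^2 + 2*k + 8) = (k - 2)*(k + 1)*(k^2 - 6*k + 8) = (k - 4)*(k - 2)*(k + 1)*(k - 2)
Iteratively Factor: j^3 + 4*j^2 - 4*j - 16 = (j - 2)*(j^2 + 6*j + 8) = (j - 2)*(j + 2)*(j + 4)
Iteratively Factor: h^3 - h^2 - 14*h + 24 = (h + 4)*(h^2 - 5*h + 6) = (h - 3)*(h + 4)*(h - 2)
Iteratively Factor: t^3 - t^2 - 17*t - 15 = (t + 3)*(t^2 - 4*t - 5) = (t + 1)*(t + 3)*(t - 5)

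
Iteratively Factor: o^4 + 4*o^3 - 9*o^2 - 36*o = (o - 3)*(o^3 + 7*o^2 + 12*o) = (o - 3)*(o + 4)*(o^2 + 3*o) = o*(o - 3)*(o + 4)*(o + 3)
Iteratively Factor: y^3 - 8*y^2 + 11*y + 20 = (y - 4)*(y^2 - 4*y - 5) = (y - 4)*(y + 1)*(y - 5)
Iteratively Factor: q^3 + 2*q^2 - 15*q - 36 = (q - 4)*(q^2 + 6*q + 9) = (q - 4)*(q + 3)*(q + 3)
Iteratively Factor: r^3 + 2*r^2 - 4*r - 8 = (r - 2)*(r^2 + 4*r + 4) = (r - 2)*(r + 2)*(r + 2)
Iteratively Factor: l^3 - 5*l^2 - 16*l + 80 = (l + 4)*(l^2 - 9*l + 20) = (l - 4)*(l + 4)*(l - 5)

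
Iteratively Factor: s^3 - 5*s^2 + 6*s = (s - 2)*(s^2 - 3*s) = (s - 3)*(s - 2)*(s)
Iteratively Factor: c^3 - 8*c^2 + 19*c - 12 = (c - 3)*(c^2 - 5*c + 4) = (c - 4)*(c - 3)*(c - 1)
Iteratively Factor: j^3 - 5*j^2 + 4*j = (j)*(j^2 - 5*j + 4) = j*(j - 1)*(j - 4)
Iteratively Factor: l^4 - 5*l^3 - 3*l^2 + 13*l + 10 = (l + 1)*(l^3 - 6*l^2 + 3*l + 10) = (l - 5)*(l + 1)*(l^2 - l - 2) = (l - 5)*(l + 1)^2*(l - 2)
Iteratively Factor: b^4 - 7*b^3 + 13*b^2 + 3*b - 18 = (b - 3)*(b^3 - 4*b^2 + b + 6) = (b - 3)^2*(b^2 - b - 2) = (b - 3)^2*(b - 2)*(b + 1)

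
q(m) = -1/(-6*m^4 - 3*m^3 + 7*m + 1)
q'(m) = -(24*m^3 + 9*m^2 - 7)/(-6*m^4 - 3*m^3 + 7*m + 1)^2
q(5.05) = 0.00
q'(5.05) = -0.00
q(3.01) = 0.00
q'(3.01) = -0.00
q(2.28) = 0.01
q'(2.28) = -0.01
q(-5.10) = 0.00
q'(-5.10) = 0.00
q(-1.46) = 0.04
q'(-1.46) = 0.08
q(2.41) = 0.00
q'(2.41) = -0.01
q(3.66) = 0.00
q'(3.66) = -0.00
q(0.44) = -0.28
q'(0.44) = 0.25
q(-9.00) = 0.00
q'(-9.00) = 0.00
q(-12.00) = 0.00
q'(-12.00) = 0.00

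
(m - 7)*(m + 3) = m^2 - 4*m - 21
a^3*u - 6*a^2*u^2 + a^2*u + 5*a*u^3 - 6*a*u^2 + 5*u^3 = (a - 5*u)*(a - u)*(a*u + u)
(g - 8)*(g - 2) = g^2 - 10*g + 16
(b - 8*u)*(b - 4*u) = b^2 - 12*b*u + 32*u^2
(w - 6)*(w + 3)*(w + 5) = w^3 + 2*w^2 - 33*w - 90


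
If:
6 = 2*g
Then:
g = 3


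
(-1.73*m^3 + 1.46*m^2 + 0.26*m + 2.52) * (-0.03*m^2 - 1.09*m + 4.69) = 0.0519*m^5 + 1.8419*m^4 - 9.7129*m^3 + 6.4884*m^2 - 1.5274*m + 11.8188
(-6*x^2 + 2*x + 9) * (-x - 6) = 6*x^3 + 34*x^2 - 21*x - 54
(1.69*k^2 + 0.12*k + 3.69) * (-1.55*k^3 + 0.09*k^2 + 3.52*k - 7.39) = -2.6195*k^5 - 0.0339*k^4 + 0.240099999999999*k^3 - 11.7346*k^2 + 12.102*k - 27.2691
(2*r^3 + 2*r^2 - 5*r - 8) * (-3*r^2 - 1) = -6*r^5 - 6*r^4 + 13*r^3 + 22*r^2 + 5*r + 8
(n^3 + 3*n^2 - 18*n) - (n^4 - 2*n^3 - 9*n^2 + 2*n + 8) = -n^4 + 3*n^3 + 12*n^2 - 20*n - 8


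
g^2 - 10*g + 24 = (g - 6)*(g - 4)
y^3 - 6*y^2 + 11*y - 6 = (y - 3)*(y - 2)*(y - 1)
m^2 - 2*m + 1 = (m - 1)^2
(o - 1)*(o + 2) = o^2 + o - 2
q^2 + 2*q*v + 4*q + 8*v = (q + 4)*(q + 2*v)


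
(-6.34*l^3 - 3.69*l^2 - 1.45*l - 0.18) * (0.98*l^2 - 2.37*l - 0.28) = -6.2132*l^5 + 11.4096*l^4 + 9.0995*l^3 + 4.2933*l^2 + 0.8326*l + 0.0504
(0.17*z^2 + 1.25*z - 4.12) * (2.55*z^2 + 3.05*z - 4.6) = 0.4335*z^4 + 3.706*z^3 - 7.4755*z^2 - 18.316*z + 18.952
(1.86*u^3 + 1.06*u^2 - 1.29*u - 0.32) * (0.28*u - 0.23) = 0.5208*u^4 - 0.131*u^3 - 0.605*u^2 + 0.2071*u + 0.0736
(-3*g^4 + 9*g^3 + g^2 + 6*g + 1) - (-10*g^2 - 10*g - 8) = -3*g^4 + 9*g^3 + 11*g^2 + 16*g + 9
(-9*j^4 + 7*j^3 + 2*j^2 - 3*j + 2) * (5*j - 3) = -45*j^5 + 62*j^4 - 11*j^3 - 21*j^2 + 19*j - 6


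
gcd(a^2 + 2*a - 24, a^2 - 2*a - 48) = a + 6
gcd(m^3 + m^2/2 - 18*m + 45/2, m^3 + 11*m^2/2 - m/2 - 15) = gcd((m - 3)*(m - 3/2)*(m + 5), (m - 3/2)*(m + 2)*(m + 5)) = m^2 + 7*m/2 - 15/2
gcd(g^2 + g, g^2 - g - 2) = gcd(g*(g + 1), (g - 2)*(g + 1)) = g + 1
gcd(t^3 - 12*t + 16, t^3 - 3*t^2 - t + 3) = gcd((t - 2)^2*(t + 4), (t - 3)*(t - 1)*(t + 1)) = 1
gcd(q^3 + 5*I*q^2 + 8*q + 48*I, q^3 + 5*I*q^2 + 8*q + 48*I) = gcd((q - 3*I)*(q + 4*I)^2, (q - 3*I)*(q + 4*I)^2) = q^3 + 5*I*q^2 + 8*q + 48*I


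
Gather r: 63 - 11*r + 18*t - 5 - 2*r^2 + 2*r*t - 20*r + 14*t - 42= -2*r^2 + r*(2*t - 31) + 32*t + 16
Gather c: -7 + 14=7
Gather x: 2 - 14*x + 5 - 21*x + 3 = 10 - 35*x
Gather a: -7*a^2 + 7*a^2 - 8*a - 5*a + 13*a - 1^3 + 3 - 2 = 0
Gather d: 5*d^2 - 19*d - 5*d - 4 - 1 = 5*d^2 - 24*d - 5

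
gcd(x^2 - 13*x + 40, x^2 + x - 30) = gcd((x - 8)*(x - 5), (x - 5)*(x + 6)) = x - 5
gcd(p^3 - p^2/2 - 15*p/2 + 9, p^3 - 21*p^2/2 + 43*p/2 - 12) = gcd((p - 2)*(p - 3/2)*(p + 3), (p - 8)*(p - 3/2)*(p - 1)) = p - 3/2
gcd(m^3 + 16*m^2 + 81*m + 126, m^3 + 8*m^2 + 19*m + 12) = m + 3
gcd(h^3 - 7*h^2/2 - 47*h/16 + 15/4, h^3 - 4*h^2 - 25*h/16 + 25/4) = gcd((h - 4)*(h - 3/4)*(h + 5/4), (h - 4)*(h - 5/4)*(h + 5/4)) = h^2 - 11*h/4 - 5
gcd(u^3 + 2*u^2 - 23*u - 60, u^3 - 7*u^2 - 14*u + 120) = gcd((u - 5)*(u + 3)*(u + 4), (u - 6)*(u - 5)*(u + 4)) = u^2 - u - 20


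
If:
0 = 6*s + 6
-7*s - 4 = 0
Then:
No Solution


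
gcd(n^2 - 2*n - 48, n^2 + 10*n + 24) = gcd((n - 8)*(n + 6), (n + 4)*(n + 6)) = n + 6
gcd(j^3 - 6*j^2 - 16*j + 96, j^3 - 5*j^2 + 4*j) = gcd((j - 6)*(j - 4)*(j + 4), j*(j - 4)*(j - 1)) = j - 4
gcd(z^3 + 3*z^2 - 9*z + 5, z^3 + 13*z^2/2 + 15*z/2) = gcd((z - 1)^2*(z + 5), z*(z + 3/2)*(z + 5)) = z + 5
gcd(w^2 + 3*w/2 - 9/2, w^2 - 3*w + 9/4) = w - 3/2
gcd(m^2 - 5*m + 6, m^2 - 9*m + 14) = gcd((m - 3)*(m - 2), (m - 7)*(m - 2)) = m - 2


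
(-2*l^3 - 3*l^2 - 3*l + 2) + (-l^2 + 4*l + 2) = -2*l^3 - 4*l^2 + l + 4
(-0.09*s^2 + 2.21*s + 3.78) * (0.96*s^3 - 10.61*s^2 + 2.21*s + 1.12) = -0.0864*s^5 + 3.0765*s^4 - 20.0182*s^3 - 35.3225*s^2 + 10.829*s + 4.2336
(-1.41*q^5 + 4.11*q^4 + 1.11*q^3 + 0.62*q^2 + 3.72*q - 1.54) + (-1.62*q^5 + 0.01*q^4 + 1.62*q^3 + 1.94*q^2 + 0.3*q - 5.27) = -3.03*q^5 + 4.12*q^4 + 2.73*q^3 + 2.56*q^2 + 4.02*q - 6.81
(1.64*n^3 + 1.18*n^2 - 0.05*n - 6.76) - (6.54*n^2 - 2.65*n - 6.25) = 1.64*n^3 - 5.36*n^2 + 2.6*n - 0.51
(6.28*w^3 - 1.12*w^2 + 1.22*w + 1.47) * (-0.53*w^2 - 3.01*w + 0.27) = -3.3284*w^5 - 18.3092*w^4 + 4.4202*w^3 - 4.7537*w^2 - 4.0953*w + 0.3969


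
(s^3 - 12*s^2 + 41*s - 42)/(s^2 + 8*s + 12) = (s^3 - 12*s^2 + 41*s - 42)/(s^2 + 8*s + 12)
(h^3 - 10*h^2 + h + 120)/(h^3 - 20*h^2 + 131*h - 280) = (h + 3)/(h - 7)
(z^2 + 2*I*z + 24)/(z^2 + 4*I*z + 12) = (z - 4*I)/(z - 2*I)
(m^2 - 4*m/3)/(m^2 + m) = (m - 4/3)/(m + 1)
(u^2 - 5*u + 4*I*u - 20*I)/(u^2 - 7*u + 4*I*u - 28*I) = (u - 5)/(u - 7)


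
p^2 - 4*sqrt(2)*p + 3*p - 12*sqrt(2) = (p + 3)*(p - 4*sqrt(2))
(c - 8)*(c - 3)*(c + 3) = c^3 - 8*c^2 - 9*c + 72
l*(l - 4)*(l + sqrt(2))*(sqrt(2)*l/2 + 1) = sqrt(2)*l^4/2 - 2*sqrt(2)*l^3 + 2*l^3 - 8*l^2 + sqrt(2)*l^2 - 4*sqrt(2)*l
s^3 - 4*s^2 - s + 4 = (s - 4)*(s - 1)*(s + 1)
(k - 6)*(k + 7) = k^2 + k - 42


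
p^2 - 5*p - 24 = (p - 8)*(p + 3)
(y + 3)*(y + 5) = y^2 + 8*y + 15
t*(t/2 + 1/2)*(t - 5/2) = t^3/2 - 3*t^2/4 - 5*t/4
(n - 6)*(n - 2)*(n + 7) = n^3 - n^2 - 44*n + 84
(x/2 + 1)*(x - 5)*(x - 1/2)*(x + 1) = x^4/2 - 5*x^3/4 - 6*x^2 - 7*x/4 + 5/2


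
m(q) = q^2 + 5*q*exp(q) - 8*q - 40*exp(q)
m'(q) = 5*q*exp(q) + 2*q - 35*exp(q) - 8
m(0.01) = -40.43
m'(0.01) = -43.28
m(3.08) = -550.41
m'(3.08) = -428.30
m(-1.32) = -0.15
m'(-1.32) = -21.75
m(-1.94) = 12.14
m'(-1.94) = -18.30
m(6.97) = -5487.93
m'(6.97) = -153.69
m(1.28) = -129.45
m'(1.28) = -108.30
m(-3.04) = 30.92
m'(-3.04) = -16.48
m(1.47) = -151.60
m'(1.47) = -125.32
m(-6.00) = 83.83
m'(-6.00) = -20.16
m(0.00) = -40.00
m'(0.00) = -43.00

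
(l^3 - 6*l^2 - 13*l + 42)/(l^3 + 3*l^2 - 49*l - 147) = (l - 2)/(l + 7)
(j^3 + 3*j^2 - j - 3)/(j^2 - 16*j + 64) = (j^3 + 3*j^2 - j - 3)/(j^2 - 16*j + 64)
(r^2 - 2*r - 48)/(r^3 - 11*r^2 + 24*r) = (r + 6)/(r*(r - 3))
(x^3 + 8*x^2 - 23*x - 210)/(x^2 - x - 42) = (x^2 + 2*x - 35)/(x - 7)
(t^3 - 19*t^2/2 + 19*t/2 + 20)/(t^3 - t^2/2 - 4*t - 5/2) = (t - 8)/(t + 1)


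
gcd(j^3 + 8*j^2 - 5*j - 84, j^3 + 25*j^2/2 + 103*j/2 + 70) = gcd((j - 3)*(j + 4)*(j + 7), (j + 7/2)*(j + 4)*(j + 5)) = j + 4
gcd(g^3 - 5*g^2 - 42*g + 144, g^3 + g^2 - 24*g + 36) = g^2 + 3*g - 18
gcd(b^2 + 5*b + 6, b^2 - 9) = b + 3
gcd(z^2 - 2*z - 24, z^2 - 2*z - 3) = 1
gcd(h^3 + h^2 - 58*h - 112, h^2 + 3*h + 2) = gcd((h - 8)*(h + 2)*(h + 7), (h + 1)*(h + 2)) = h + 2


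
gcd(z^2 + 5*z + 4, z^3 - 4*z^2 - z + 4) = z + 1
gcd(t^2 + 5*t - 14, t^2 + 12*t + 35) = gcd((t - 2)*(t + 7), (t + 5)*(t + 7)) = t + 7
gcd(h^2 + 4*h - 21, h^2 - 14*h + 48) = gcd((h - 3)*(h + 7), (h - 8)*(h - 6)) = 1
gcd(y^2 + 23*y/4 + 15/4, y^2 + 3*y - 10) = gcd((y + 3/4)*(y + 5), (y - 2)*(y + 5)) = y + 5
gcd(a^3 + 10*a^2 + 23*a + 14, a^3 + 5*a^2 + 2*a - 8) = a + 2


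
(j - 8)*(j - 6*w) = j^2 - 6*j*w - 8*j + 48*w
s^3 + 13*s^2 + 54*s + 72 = (s + 3)*(s + 4)*(s + 6)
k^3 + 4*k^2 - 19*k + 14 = (k - 2)*(k - 1)*(k + 7)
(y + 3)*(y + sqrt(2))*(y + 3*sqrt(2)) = y^3 + 3*y^2 + 4*sqrt(2)*y^2 + 6*y + 12*sqrt(2)*y + 18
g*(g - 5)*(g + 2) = g^3 - 3*g^2 - 10*g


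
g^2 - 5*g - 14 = (g - 7)*(g + 2)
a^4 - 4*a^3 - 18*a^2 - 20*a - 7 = (a - 7)*(a + 1)^3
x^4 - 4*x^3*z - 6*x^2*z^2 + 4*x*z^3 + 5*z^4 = (x - 5*z)*(x - z)*(x + z)^2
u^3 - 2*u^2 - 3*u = u*(u - 3)*(u + 1)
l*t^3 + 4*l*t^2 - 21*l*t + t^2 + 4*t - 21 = (t - 3)*(t + 7)*(l*t + 1)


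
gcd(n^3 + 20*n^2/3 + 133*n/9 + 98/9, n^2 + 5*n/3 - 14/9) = n + 7/3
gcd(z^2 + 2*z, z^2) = z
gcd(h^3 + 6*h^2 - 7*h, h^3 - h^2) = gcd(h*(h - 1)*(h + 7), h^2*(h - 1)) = h^2 - h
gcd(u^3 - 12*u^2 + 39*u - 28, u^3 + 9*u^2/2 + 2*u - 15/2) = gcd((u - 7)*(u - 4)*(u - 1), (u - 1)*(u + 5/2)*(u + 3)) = u - 1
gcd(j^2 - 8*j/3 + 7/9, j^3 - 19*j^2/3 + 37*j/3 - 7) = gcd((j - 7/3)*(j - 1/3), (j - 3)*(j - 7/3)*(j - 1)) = j - 7/3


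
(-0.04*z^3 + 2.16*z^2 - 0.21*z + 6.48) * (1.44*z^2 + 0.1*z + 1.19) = -0.0576*z^5 + 3.1064*z^4 - 0.134*z^3 + 11.8806*z^2 + 0.3981*z + 7.7112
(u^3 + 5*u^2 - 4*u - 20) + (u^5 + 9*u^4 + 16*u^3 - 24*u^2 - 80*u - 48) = u^5 + 9*u^4 + 17*u^3 - 19*u^2 - 84*u - 68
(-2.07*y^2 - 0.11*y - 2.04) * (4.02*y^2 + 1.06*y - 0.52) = -8.3214*y^4 - 2.6364*y^3 - 7.241*y^2 - 2.1052*y + 1.0608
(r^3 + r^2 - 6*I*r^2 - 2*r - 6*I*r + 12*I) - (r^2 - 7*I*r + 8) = r^3 - 6*I*r^2 - 2*r + I*r - 8 + 12*I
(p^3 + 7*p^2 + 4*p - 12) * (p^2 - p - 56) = p^5 + 6*p^4 - 59*p^3 - 408*p^2 - 212*p + 672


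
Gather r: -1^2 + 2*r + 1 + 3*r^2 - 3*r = 3*r^2 - r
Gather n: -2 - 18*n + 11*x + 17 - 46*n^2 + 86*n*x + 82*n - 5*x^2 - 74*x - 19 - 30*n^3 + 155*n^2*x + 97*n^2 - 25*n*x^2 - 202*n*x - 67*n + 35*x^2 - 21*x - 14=-30*n^3 + n^2*(155*x + 51) + n*(-25*x^2 - 116*x - 3) + 30*x^2 - 84*x - 18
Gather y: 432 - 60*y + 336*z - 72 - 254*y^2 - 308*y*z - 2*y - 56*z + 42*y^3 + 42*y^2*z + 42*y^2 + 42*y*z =42*y^3 + y^2*(42*z - 212) + y*(-266*z - 62) + 280*z + 360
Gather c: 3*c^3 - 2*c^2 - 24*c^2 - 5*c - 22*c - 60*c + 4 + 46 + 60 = 3*c^3 - 26*c^2 - 87*c + 110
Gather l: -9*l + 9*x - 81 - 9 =-9*l + 9*x - 90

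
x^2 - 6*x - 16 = (x - 8)*(x + 2)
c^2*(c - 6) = c^3 - 6*c^2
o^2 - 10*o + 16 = (o - 8)*(o - 2)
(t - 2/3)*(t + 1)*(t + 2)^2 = t^4 + 13*t^3/3 + 14*t^2/3 - 4*t/3 - 8/3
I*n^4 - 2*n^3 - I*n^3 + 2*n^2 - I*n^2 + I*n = n*(n + I)^2*(I*n - I)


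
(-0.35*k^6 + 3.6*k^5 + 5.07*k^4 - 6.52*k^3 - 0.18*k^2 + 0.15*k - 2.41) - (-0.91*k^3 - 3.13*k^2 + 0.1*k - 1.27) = -0.35*k^6 + 3.6*k^5 + 5.07*k^4 - 5.61*k^3 + 2.95*k^2 + 0.05*k - 1.14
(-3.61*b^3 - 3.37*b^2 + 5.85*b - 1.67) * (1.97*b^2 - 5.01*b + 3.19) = -7.1117*b^5 + 11.4472*b^4 + 16.8923*b^3 - 43.3487*b^2 + 27.0282*b - 5.3273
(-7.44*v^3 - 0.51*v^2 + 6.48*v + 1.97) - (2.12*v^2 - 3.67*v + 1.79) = -7.44*v^3 - 2.63*v^2 + 10.15*v + 0.18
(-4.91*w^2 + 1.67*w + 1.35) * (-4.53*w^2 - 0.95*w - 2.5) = 22.2423*w^4 - 2.9006*w^3 + 4.573*w^2 - 5.4575*w - 3.375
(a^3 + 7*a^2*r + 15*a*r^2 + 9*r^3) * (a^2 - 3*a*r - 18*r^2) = a^5 + 4*a^4*r - 24*a^3*r^2 - 162*a^2*r^3 - 297*a*r^4 - 162*r^5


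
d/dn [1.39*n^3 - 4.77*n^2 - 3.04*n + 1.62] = 4.17*n^2 - 9.54*n - 3.04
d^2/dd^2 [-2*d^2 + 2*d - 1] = -4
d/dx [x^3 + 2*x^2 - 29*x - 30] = 3*x^2 + 4*x - 29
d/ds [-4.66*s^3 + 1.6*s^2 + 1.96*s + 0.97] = -13.98*s^2 + 3.2*s + 1.96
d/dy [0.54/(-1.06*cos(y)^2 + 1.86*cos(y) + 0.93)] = (1.0044 - 1.1448*cos(y))*sin(y)/(-1.06*cos(y)^2 + 1.86*cos(y) + 0.93)^2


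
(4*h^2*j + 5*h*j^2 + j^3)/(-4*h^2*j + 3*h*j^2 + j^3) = (-h - j)/(h - j)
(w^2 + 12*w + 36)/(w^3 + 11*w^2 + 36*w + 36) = (w + 6)/(w^2 + 5*w + 6)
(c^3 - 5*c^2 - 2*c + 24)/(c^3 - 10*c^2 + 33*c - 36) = (c + 2)/(c - 3)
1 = 1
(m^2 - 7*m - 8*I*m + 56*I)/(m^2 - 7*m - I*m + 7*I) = (m - 8*I)/(m - I)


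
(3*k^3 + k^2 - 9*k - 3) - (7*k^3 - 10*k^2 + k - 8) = -4*k^3 + 11*k^2 - 10*k + 5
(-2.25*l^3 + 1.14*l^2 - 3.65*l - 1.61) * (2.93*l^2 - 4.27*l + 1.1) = -6.5925*l^5 + 12.9477*l^4 - 18.0373*l^3 + 12.1222*l^2 + 2.8597*l - 1.771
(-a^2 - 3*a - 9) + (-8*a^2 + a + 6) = -9*a^2 - 2*a - 3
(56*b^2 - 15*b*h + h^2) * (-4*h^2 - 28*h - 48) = -224*b^2*h^2 - 1568*b^2*h - 2688*b^2 + 60*b*h^3 + 420*b*h^2 + 720*b*h - 4*h^4 - 28*h^3 - 48*h^2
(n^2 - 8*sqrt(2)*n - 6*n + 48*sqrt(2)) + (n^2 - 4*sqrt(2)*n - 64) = 2*n^2 - 12*sqrt(2)*n - 6*n - 64 + 48*sqrt(2)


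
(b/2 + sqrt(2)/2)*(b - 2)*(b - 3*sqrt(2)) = b^3/2 - sqrt(2)*b^2 - b^2 - 3*b + 2*sqrt(2)*b + 6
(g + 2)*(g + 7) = g^2 + 9*g + 14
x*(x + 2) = x^2 + 2*x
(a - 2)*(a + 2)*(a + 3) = a^3 + 3*a^2 - 4*a - 12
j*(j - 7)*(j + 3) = j^3 - 4*j^2 - 21*j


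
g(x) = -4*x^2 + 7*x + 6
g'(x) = 7 - 8*x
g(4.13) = -33.32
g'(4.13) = -26.04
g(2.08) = 3.25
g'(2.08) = -9.64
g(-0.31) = 3.45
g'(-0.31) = 9.48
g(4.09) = -32.28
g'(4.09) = -25.72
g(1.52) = 7.40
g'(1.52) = -5.16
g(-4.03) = -87.17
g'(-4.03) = 39.24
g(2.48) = -1.24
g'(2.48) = -12.84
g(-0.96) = -4.41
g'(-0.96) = 14.68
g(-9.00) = -381.00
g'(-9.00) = 79.00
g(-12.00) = -654.00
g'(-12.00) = 103.00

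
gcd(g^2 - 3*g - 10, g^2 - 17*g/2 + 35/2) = g - 5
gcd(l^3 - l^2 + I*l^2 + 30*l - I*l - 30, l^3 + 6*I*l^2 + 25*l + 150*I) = l^2 + I*l + 30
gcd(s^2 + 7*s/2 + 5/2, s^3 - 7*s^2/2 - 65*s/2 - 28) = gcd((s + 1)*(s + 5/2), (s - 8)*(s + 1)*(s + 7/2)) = s + 1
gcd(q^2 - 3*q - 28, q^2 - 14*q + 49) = q - 7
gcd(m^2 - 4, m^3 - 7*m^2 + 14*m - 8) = m - 2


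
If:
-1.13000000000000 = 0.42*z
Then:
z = -2.69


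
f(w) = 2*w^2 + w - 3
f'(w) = 4*w + 1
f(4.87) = 49.30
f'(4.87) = 20.48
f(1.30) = 1.68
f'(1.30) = 6.20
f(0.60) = -1.68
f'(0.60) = 3.40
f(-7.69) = 107.58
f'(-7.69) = -29.76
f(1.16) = 0.85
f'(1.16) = 5.64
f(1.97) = 6.73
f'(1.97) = 8.88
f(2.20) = 8.88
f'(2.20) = 9.80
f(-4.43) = 31.82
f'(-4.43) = -16.72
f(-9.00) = 150.00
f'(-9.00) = -35.00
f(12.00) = 297.00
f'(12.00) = 49.00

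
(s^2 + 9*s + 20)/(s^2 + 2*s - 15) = (s + 4)/(s - 3)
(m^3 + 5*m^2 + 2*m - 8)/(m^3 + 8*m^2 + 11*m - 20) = (m + 2)/(m + 5)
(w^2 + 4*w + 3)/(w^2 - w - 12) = (w + 1)/(w - 4)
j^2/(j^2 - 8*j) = j/(j - 8)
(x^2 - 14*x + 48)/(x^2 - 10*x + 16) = (x - 6)/(x - 2)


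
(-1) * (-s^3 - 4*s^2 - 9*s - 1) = s^3 + 4*s^2 + 9*s + 1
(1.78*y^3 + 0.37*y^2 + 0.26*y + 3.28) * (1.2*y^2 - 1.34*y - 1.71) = 2.136*y^5 - 1.9412*y^4 - 3.2276*y^3 + 2.9549*y^2 - 4.8398*y - 5.6088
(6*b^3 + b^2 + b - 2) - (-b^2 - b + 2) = 6*b^3 + 2*b^2 + 2*b - 4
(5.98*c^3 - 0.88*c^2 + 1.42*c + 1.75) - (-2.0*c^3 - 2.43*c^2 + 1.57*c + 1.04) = 7.98*c^3 + 1.55*c^2 - 0.15*c + 0.71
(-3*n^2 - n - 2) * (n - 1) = -3*n^3 + 2*n^2 - n + 2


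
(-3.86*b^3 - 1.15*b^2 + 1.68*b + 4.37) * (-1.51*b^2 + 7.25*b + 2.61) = 5.8286*b^5 - 26.2485*b^4 - 20.9489*b^3 + 2.5798*b^2 + 36.0673*b + 11.4057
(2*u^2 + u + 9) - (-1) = 2*u^2 + u + 10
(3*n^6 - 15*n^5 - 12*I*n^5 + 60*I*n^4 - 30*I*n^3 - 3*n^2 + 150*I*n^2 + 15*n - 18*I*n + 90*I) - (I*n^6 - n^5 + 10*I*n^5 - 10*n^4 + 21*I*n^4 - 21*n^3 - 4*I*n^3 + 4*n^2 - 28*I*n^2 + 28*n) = 3*n^6 - I*n^6 - 14*n^5 - 22*I*n^5 + 10*n^4 + 39*I*n^4 + 21*n^3 - 26*I*n^3 - 7*n^2 + 178*I*n^2 - 13*n - 18*I*n + 90*I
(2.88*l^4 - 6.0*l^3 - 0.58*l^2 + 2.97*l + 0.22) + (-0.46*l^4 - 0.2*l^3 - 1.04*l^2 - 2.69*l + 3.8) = 2.42*l^4 - 6.2*l^3 - 1.62*l^2 + 0.28*l + 4.02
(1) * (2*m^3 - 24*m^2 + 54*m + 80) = 2*m^3 - 24*m^2 + 54*m + 80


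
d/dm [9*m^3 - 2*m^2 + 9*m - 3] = 27*m^2 - 4*m + 9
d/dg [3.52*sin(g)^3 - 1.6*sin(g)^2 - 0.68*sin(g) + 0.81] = (10.56*sin(g)^2 - 3.2*sin(g) - 0.68)*cos(g)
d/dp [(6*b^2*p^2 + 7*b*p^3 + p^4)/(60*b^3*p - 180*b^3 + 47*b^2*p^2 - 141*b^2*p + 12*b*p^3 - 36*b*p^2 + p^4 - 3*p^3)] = p*(-p*(6*b^2 + 7*b*p + p^2)*(60*b^3 + 94*b^2*p - 141*b^2 + 36*b*p^2 - 72*b*p + 4*p^3 - 9*p^2) + (12*b^2 + 21*b*p + 4*p^2)*(60*b^3*p - 180*b^3 + 47*b^2*p^2 - 141*b^2*p + 12*b*p^3 - 36*b*p^2 + p^4 - 3*p^3))/(60*b^3*p - 180*b^3 + 47*b^2*p^2 - 141*b^2*p + 12*b*p^3 - 36*b*p^2 + p^4 - 3*p^3)^2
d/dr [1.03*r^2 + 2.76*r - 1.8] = 2.06*r + 2.76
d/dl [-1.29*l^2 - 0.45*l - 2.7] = -2.58*l - 0.45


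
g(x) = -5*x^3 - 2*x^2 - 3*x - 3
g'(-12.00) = -2115.00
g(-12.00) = 8385.00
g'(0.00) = -3.00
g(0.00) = -3.00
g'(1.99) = -70.36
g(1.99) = -56.29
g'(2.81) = -132.68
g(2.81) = -138.16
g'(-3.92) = -217.82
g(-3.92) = 279.21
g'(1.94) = -67.21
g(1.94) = -52.85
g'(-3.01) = -126.86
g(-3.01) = 124.26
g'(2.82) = -133.57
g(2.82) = -139.49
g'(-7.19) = -749.68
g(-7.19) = 1773.65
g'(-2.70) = -101.55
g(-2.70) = 88.94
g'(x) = -15*x^2 - 4*x - 3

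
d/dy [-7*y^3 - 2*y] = -21*y^2 - 2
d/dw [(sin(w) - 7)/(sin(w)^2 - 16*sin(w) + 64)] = (6 - sin(w))*cos(w)/(sin(w) - 8)^3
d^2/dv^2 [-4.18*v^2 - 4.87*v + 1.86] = -8.36000000000000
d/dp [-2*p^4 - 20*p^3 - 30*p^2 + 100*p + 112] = -8*p^3 - 60*p^2 - 60*p + 100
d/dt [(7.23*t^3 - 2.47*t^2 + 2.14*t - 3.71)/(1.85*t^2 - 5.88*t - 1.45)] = (13.3755*t^4 - 85.0248*t^3 - 20.8859*t^2 + 20.89*t - 24.9178)/(3.4225*t^4 - 21.756*t^3 + 29.2094*t^2 + 17.052*t + 2.1025)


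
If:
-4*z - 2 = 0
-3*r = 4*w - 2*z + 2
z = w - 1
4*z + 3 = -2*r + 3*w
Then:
No Solution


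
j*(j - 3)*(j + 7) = j^3 + 4*j^2 - 21*j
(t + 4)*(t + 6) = t^2 + 10*t + 24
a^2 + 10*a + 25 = (a + 5)^2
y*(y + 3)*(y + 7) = y^3 + 10*y^2 + 21*y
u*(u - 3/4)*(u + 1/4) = u^3 - u^2/2 - 3*u/16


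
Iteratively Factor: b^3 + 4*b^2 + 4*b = (b)*(b^2 + 4*b + 4) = b*(b + 2)*(b + 2)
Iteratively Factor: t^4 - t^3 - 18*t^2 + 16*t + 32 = (t + 1)*(t^3 - 2*t^2 - 16*t + 32) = (t - 4)*(t + 1)*(t^2 + 2*t - 8) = (t - 4)*(t - 2)*(t + 1)*(t + 4)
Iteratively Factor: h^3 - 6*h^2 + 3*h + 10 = (h + 1)*(h^2 - 7*h + 10) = (h - 5)*(h + 1)*(h - 2)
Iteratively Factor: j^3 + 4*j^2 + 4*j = (j)*(j^2 + 4*j + 4) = j*(j + 2)*(j + 2)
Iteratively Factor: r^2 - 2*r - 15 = (r - 5)*(r + 3)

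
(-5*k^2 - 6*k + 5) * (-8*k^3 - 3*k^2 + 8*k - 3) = 40*k^5 + 63*k^4 - 62*k^3 - 48*k^2 + 58*k - 15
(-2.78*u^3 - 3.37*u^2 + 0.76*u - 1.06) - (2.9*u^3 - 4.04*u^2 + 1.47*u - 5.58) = -5.68*u^3 + 0.67*u^2 - 0.71*u + 4.52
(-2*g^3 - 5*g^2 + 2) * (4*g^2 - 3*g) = -8*g^5 - 14*g^4 + 15*g^3 + 8*g^2 - 6*g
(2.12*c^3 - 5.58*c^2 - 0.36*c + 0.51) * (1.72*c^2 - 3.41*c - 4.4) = 3.6464*c^5 - 16.8268*c^4 + 9.0806*c^3 + 26.6568*c^2 - 0.1551*c - 2.244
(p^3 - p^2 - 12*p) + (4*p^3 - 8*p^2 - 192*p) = 5*p^3 - 9*p^2 - 204*p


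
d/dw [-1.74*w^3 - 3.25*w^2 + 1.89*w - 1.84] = -5.22*w^2 - 6.5*w + 1.89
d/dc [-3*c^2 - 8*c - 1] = -6*c - 8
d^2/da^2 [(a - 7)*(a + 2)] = 2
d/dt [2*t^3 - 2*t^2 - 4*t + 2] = 6*t^2 - 4*t - 4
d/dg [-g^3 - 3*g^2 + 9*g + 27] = -3*g^2 - 6*g + 9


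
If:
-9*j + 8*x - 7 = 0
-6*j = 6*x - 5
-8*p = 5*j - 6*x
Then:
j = -1/51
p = 133/204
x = 29/34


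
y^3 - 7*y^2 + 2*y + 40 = (y - 5)*(y - 4)*(y + 2)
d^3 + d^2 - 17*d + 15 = (d - 3)*(d - 1)*(d + 5)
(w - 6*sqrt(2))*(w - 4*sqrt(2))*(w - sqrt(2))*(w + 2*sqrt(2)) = w^4 - 9*sqrt(2)*w^3 + 24*w^2 + 88*sqrt(2)*w - 192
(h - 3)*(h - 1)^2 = h^3 - 5*h^2 + 7*h - 3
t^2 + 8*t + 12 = (t + 2)*(t + 6)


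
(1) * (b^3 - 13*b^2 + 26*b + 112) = b^3 - 13*b^2 + 26*b + 112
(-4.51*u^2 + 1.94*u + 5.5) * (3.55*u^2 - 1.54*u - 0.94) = -16.0105*u^4 + 13.8324*u^3 + 20.7768*u^2 - 10.2936*u - 5.17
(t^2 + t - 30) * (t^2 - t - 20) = t^4 - 51*t^2 + 10*t + 600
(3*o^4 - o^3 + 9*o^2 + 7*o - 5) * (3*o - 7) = 9*o^5 - 24*o^4 + 34*o^3 - 42*o^2 - 64*o + 35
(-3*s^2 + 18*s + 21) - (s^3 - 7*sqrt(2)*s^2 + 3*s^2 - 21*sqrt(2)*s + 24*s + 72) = -s^3 - 6*s^2 + 7*sqrt(2)*s^2 - 6*s + 21*sqrt(2)*s - 51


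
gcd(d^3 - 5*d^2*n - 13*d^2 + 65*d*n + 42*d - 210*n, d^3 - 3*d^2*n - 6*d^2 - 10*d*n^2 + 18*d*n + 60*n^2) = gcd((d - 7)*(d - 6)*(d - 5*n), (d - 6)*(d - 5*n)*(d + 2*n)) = d^2 - 5*d*n - 6*d + 30*n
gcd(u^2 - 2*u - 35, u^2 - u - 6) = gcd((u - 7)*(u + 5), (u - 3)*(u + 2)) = 1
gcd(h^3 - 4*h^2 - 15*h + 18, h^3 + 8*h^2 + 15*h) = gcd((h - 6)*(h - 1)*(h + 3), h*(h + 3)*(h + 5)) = h + 3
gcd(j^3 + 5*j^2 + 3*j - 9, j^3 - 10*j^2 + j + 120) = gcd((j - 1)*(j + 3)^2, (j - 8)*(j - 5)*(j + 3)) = j + 3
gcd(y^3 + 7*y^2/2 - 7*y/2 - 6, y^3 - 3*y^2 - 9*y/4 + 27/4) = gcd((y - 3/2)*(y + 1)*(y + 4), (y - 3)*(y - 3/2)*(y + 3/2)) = y - 3/2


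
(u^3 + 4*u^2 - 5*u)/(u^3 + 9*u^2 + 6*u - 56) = u*(u^2 + 4*u - 5)/(u^3 + 9*u^2 + 6*u - 56)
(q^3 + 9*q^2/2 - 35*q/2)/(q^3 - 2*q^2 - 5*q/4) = 2*(q + 7)/(2*q + 1)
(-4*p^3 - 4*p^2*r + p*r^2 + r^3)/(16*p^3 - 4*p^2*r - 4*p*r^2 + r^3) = (-p - r)/(4*p - r)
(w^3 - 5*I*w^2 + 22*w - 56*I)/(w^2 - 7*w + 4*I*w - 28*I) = (w^2 - 9*I*w - 14)/(w - 7)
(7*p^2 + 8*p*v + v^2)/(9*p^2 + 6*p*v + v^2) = (7*p^2 + 8*p*v + v^2)/(9*p^2 + 6*p*v + v^2)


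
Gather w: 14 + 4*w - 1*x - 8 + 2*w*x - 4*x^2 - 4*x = w*(2*x + 4) - 4*x^2 - 5*x + 6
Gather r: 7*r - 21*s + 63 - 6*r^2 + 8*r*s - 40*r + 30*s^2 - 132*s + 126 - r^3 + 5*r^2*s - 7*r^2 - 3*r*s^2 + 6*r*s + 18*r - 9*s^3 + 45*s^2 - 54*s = -r^3 + r^2*(5*s - 13) + r*(-3*s^2 + 14*s - 15) - 9*s^3 + 75*s^2 - 207*s + 189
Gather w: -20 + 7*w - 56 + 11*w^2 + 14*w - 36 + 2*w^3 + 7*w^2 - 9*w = 2*w^3 + 18*w^2 + 12*w - 112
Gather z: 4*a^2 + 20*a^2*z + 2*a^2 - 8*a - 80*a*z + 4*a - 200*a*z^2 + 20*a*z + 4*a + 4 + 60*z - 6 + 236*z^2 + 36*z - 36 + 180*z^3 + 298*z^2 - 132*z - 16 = 6*a^2 + 180*z^3 + z^2*(534 - 200*a) + z*(20*a^2 - 60*a - 36) - 54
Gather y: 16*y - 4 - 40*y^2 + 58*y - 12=-40*y^2 + 74*y - 16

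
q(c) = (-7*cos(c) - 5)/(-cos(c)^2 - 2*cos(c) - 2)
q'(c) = (-2*sin(c)*cos(c) - 2*sin(c))*(-7*cos(c) - 5)/(-cos(c)^2 - 2*cos(c) - 2)^2 + 7*sin(c)/(-cos(c)^2 - 2*cos(c) - 2) = (7*cos(c)^2 + 10*cos(c) - 4)*sin(c)/(cos(c)^2 + 2*cos(c) + 2)^2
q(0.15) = 2.41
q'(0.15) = 0.08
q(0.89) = 2.57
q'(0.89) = 0.29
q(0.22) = 2.41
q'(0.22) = 0.11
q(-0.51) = 2.46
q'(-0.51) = -0.24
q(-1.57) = 2.50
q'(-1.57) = 1.00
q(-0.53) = 2.47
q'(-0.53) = -0.25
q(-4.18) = 1.16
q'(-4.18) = -4.06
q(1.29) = 2.64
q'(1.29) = -0.10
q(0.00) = 2.40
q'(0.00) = 0.00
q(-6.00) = 2.42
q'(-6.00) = 0.14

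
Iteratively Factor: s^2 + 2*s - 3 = (s + 3)*(s - 1)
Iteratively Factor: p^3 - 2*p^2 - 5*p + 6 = (p - 3)*(p^2 + p - 2) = (p - 3)*(p - 1)*(p + 2)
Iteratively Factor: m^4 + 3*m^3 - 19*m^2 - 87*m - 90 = (m + 3)*(m^3 - 19*m - 30) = (m - 5)*(m + 3)*(m^2 + 5*m + 6) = (m - 5)*(m + 3)^2*(m + 2)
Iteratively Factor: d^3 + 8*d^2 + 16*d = (d + 4)*(d^2 + 4*d) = (d + 4)^2*(d)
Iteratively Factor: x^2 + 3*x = (x)*(x + 3)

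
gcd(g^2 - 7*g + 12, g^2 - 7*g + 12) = g^2 - 7*g + 12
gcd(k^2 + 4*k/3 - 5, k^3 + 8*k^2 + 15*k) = k + 3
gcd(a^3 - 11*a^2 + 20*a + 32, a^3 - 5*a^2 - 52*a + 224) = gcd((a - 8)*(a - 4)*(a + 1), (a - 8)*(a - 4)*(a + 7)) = a^2 - 12*a + 32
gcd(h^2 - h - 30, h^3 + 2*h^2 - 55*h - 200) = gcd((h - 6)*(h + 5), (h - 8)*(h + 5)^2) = h + 5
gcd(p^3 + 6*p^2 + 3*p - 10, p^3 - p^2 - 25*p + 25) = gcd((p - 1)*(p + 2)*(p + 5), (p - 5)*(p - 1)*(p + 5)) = p^2 + 4*p - 5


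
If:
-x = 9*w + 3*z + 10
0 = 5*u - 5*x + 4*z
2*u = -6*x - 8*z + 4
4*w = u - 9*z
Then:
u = -311/866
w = -562/433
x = 61/866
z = 465/866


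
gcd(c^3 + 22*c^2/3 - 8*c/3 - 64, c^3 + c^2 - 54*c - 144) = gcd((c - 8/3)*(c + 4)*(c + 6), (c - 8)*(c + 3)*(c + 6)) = c + 6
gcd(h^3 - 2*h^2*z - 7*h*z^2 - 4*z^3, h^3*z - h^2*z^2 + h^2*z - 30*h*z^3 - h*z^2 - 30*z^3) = 1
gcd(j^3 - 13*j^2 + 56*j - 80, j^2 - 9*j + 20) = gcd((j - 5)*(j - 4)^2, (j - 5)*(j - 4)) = j^2 - 9*j + 20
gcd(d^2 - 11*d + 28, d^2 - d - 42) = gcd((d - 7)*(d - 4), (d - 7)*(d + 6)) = d - 7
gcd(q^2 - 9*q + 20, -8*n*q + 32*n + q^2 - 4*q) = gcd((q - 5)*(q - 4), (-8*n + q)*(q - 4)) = q - 4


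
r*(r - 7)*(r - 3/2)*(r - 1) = r^4 - 19*r^3/2 + 19*r^2 - 21*r/2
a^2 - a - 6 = (a - 3)*(a + 2)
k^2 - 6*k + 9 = (k - 3)^2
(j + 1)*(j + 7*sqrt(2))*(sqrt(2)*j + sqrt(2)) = sqrt(2)*j^3 + 2*sqrt(2)*j^2 + 14*j^2 + sqrt(2)*j + 28*j + 14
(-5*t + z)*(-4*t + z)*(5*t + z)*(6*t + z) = 600*t^4 - 50*t^3*z - 49*t^2*z^2 + 2*t*z^3 + z^4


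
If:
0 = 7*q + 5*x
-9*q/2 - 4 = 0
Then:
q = -8/9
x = 56/45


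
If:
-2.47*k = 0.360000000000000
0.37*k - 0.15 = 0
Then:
No Solution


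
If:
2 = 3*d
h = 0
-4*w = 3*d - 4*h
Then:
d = 2/3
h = 0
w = -1/2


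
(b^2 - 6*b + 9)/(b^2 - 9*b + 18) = (b - 3)/(b - 6)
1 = 1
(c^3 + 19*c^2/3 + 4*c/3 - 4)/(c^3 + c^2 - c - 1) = (c^2 + 16*c/3 - 4)/(c^2 - 1)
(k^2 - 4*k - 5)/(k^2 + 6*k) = (k^2 - 4*k - 5)/(k*(k + 6))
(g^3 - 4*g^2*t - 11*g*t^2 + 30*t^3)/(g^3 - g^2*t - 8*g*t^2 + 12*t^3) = (-g + 5*t)/(-g + 2*t)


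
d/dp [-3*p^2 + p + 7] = 1 - 6*p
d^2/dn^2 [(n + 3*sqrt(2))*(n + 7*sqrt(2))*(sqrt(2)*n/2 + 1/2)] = 3*sqrt(2)*n + 21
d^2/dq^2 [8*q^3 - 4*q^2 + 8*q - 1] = 48*q - 8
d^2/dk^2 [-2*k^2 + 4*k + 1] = -4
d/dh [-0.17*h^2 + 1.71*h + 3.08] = 1.71 - 0.34*h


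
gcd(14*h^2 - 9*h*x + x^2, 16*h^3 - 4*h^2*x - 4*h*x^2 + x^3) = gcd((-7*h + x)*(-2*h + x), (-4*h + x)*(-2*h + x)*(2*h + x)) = -2*h + x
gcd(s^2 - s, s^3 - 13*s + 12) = s - 1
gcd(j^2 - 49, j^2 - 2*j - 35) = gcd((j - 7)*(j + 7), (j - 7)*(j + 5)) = j - 7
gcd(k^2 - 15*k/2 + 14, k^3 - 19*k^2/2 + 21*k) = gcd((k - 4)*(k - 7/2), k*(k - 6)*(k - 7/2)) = k - 7/2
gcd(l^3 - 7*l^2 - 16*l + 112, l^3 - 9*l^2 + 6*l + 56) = l^2 - 11*l + 28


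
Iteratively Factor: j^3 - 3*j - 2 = (j + 1)*(j^2 - j - 2) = (j - 2)*(j + 1)*(j + 1)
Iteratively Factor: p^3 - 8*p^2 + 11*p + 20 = (p - 5)*(p^2 - 3*p - 4) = (p - 5)*(p - 4)*(p + 1)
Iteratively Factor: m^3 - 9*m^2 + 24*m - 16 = (m - 4)*(m^2 - 5*m + 4) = (m - 4)*(m - 1)*(m - 4)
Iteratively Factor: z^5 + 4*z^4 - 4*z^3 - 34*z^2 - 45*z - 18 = (z + 1)*(z^4 + 3*z^3 - 7*z^2 - 27*z - 18) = (z - 3)*(z + 1)*(z^3 + 6*z^2 + 11*z + 6) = (z - 3)*(z + 1)^2*(z^2 + 5*z + 6) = (z - 3)*(z + 1)^2*(z + 3)*(z + 2)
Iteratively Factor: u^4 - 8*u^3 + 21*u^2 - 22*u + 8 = (u - 4)*(u^3 - 4*u^2 + 5*u - 2) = (u - 4)*(u - 1)*(u^2 - 3*u + 2) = (u - 4)*(u - 2)*(u - 1)*(u - 1)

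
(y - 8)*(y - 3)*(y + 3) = y^3 - 8*y^2 - 9*y + 72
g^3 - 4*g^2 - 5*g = g*(g - 5)*(g + 1)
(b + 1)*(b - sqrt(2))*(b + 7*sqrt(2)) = b^3 + b^2 + 6*sqrt(2)*b^2 - 14*b + 6*sqrt(2)*b - 14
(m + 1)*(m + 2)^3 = m^4 + 7*m^3 + 18*m^2 + 20*m + 8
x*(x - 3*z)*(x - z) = x^3 - 4*x^2*z + 3*x*z^2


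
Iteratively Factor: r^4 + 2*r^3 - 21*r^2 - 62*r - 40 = (r - 5)*(r^3 + 7*r^2 + 14*r + 8) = (r - 5)*(r + 2)*(r^2 + 5*r + 4) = (r - 5)*(r + 2)*(r + 4)*(r + 1)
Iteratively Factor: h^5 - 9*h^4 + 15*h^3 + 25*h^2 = (h - 5)*(h^4 - 4*h^3 - 5*h^2) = h*(h - 5)*(h^3 - 4*h^2 - 5*h) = h*(h - 5)*(h + 1)*(h^2 - 5*h) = h*(h - 5)^2*(h + 1)*(h)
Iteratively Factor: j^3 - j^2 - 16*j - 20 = (j + 2)*(j^2 - 3*j - 10) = (j + 2)^2*(j - 5)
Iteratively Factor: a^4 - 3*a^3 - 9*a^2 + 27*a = (a)*(a^3 - 3*a^2 - 9*a + 27) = a*(a - 3)*(a^2 - 9) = a*(a - 3)*(a + 3)*(a - 3)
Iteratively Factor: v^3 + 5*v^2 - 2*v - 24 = (v + 3)*(v^2 + 2*v - 8) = (v - 2)*(v + 3)*(v + 4)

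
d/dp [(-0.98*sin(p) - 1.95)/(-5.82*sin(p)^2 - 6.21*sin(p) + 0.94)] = (-22.698*sin(p) + 2.8518*cos(2*p) - 15.8825)*cos(p)/(5.82*sin(p)^2 + 6.21*sin(p) - 0.94)^2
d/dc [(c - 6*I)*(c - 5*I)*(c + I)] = 3*c^2 - 20*I*c - 19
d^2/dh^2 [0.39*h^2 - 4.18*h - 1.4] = 0.780000000000000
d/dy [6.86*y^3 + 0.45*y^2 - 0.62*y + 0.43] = 20.58*y^2 + 0.9*y - 0.62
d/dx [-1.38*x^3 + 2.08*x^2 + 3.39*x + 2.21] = -4.14*x^2 + 4.16*x + 3.39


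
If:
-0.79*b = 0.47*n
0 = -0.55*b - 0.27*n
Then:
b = 0.00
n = 0.00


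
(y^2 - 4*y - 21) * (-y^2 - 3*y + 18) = -y^4 + y^3 + 51*y^2 - 9*y - 378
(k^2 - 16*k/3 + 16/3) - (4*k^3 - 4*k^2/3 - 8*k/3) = -4*k^3 + 7*k^2/3 - 8*k/3 + 16/3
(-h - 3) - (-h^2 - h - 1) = h^2 - 2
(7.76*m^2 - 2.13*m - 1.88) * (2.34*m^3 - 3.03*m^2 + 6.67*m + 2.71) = 18.1584*m^5 - 28.497*m^4 + 53.8139*m^3 + 12.5189*m^2 - 18.3119*m - 5.0948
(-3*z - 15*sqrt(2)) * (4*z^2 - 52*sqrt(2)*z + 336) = -12*z^3 + 96*sqrt(2)*z^2 + 552*z - 5040*sqrt(2)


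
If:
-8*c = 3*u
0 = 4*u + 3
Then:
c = 9/32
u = -3/4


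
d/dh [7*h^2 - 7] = 14*h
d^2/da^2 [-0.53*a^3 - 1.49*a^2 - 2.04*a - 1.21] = -3.18*a - 2.98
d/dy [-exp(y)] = -exp(y)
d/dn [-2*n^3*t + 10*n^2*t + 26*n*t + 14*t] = 2*t*(-3*n^2 + 10*n + 13)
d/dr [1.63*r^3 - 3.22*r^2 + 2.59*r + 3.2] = 4.89*r^2 - 6.44*r + 2.59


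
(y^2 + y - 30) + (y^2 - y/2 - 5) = 2*y^2 + y/2 - 35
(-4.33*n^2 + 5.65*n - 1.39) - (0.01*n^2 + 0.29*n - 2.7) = -4.34*n^2 + 5.36*n + 1.31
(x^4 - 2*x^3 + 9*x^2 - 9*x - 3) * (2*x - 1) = 2*x^5 - 5*x^4 + 20*x^3 - 27*x^2 + 3*x + 3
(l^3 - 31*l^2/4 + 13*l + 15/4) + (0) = l^3 - 31*l^2/4 + 13*l + 15/4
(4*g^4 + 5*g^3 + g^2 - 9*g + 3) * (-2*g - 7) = -8*g^5 - 38*g^4 - 37*g^3 + 11*g^2 + 57*g - 21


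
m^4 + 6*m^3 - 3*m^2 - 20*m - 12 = (m - 2)*(m + 1)^2*(m + 6)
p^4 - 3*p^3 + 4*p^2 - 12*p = p*(p - 3)*(p - 2*I)*(p + 2*I)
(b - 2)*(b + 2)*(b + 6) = b^3 + 6*b^2 - 4*b - 24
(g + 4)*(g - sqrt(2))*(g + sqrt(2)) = g^3 + 4*g^2 - 2*g - 8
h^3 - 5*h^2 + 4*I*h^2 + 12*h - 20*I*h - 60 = (h - 5)*(h - 2*I)*(h + 6*I)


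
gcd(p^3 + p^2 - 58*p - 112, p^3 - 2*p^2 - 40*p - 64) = p^2 - 6*p - 16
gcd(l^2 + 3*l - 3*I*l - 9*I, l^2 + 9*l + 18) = l + 3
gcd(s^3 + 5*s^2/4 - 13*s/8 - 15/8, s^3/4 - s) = 1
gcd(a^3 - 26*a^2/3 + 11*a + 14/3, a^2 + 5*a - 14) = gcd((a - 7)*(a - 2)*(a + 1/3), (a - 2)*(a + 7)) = a - 2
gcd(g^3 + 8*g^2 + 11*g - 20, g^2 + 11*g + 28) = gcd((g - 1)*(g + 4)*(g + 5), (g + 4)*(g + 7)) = g + 4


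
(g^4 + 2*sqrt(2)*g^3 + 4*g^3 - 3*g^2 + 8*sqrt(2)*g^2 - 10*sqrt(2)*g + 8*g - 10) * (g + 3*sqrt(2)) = g^5 + 4*g^4 + 5*sqrt(2)*g^4 + 9*g^3 + 20*sqrt(2)*g^3 - 19*sqrt(2)*g^2 + 56*g^2 - 70*g + 24*sqrt(2)*g - 30*sqrt(2)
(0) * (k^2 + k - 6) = 0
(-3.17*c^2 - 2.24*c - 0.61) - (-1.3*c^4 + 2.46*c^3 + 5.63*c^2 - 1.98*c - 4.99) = 1.3*c^4 - 2.46*c^3 - 8.8*c^2 - 0.26*c + 4.38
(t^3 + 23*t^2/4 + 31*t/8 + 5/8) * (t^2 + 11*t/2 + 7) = t^5 + 45*t^4/4 + 85*t^3/2 + 995*t^2/16 + 489*t/16 + 35/8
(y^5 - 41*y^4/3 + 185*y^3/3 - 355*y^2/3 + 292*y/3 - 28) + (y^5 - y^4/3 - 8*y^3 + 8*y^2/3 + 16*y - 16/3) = 2*y^5 - 14*y^4 + 161*y^3/3 - 347*y^2/3 + 340*y/3 - 100/3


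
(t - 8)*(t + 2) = t^2 - 6*t - 16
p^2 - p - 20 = (p - 5)*(p + 4)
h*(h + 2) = h^2 + 2*h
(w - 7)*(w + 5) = w^2 - 2*w - 35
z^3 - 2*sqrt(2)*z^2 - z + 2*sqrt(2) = (z - 1)*(z + 1)*(z - 2*sqrt(2))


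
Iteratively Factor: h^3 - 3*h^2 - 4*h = (h)*(h^2 - 3*h - 4) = h*(h + 1)*(h - 4)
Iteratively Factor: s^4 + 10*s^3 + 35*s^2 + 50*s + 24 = (s + 1)*(s^3 + 9*s^2 + 26*s + 24) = (s + 1)*(s + 3)*(s^2 + 6*s + 8) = (s + 1)*(s + 3)*(s + 4)*(s + 2)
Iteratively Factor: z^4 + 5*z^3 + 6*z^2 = (z)*(z^3 + 5*z^2 + 6*z) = z*(z + 2)*(z^2 + 3*z) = z^2*(z + 2)*(z + 3)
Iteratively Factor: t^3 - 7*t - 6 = (t + 2)*(t^2 - 2*t - 3) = (t + 1)*(t + 2)*(t - 3)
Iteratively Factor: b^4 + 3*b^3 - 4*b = (b)*(b^3 + 3*b^2 - 4) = b*(b - 1)*(b^2 + 4*b + 4) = b*(b - 1)*(b + 2)*(b + 2)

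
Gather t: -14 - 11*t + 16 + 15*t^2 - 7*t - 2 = 15*t^2 - 18*t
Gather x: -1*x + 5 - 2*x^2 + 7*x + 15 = -2*x^2 + 6*x + 20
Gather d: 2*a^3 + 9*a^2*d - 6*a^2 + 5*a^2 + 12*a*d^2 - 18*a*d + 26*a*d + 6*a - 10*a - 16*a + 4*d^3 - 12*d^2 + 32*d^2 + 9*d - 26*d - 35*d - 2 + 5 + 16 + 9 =2*a^3 - a^2 - 20*a + 4*d^3 + d^2*(12*a + 20) + d*(9*a^2 + 8*a - 52) + 28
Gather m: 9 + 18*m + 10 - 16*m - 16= 2*m + 3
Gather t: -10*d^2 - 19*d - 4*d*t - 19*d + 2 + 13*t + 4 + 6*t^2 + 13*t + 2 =-10*d^2 - 38*d + 6*t^2 + t*(26 - 4*d) + 8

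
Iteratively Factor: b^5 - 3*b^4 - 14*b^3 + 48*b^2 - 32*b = (b - 1)*(b^4 - 2*b^3 - 16*b^2 + 32*b) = (b - 1)*(b + 4)*(b^3 - 6*b^2 + 8*b) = b*(b - 1)*(b + 4)*(b^2 - 6*b + 8) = b*(b - 2)*(b - 1)*(b + 4)*(b - 4)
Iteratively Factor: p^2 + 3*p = (p + 3)*(p)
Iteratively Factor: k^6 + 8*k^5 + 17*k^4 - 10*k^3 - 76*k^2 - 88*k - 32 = (k + 1)*(k^5 + 7*k^4 + 10*k^3 - 20*k^2 - 56*k - 32) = (k + 1)^2*(k^4 + 6*k^3 + 4*k^2 - 24*k - 32) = (k - 2)*(k + 1)^2*(k^3 + 8*k^2 + 20*k + 16) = (k - 2)*(k + 1)^2*(k + 4)*(k^2 + 4*k + 4) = (k - 2)*(k + 1)^2*(k + 2)*(k + 4)*(k + 2)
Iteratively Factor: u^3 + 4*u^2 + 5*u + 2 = (u + 2)*(u^2 + 2*u + 1) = (u + 1)*(u + 2)*(u + 1)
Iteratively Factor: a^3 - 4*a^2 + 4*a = (a)*(a^2 - 4*a + 4) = a*(a - 2)*(a - 2)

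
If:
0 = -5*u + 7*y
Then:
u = 7*y/5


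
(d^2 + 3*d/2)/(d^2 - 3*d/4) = 2*(2*d + 3)/(4*d - 3)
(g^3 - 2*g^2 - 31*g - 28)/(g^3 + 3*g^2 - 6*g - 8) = (g - 7)/(g - 2)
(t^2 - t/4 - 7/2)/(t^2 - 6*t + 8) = (t + 7/4)/(t - 4)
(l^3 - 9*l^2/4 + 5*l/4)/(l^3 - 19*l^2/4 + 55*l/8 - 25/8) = 2*l/(2*l - 5)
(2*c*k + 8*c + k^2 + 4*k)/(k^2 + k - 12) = (2*c + k)/(k - 3)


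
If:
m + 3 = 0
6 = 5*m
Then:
No Solution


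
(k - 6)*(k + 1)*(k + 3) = k^3 - 2*k^2 - 21*k - 18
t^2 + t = t*(t + 1)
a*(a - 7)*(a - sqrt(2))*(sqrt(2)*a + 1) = sqrt(2)*a^4 - 7*sqrt(2)*a^3 - a^3 - sqrt(2)*a^2 + 7*a^2 + 7*sqrt(2)*a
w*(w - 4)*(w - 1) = w^3 - 5*w^2 + 4*w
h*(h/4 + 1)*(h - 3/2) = h^3/4 + 5*h^2/8 - 3*h/2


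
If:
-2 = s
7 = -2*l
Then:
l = -7/2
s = -2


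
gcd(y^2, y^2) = y^2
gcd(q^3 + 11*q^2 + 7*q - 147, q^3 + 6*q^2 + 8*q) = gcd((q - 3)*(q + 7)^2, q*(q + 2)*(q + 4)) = 1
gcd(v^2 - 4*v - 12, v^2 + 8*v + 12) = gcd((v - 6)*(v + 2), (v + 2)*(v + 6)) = v + 2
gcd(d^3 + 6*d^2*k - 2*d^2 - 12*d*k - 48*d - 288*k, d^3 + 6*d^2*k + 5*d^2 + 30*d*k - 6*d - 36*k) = d^2 + 6*d*k + 6*d + 36*k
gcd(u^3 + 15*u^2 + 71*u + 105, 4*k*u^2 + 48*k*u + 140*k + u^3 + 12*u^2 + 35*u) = u^2 + 12*u + 35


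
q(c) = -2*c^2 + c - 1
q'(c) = 1 - 4*c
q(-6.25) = -85.38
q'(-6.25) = 26.00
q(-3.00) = -22.00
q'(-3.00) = 13.00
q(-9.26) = -181.76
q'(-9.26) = 38.04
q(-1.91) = -10.21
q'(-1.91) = 8.64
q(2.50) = -11.00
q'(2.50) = -9.00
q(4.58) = -38.37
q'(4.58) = -17.32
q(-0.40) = -1.72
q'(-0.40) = 2.60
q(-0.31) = -1.50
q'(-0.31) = 2.24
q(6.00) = -67.00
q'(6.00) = -23.00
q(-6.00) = -79.00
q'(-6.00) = 25.00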